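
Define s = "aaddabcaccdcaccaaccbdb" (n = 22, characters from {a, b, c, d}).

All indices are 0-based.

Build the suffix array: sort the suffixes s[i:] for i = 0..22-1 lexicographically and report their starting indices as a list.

rank→(start, suffix):
  0 → (15, 'aaccbdb')
  1 → (0, 'aaddabcaccdcaccaaccbdb')
  2 → (4, 'abcaccdcaccaaccbdb')
  3 → (12, 'accaaccbdb')
  4 → (16, 'accbdb')
  5 → (7, 'accdcaccaaccbdb')
  6 → (1, 'addabcaccdcaccaaccbdb')
  7 → (21, 'b')
  8 → (5, 'bcaccdcaccaaccbdb')
  9 → (19, 'bdb')
  10 → (14, 'caaccbdb')
  11 → (11, 'caccaaccbdb')
  12 → (6, 'caccdcaccaaccbdb')
  13 → (18, 'cbdb')
  14 → (13, 'ccaaccbdb')
  15 → (17, 'ccbdb')
  16 → (8, 'ccdcaccaaccbdb')
  17 → (9, 'cdcaccaaccbdb')
  18 → (3, 'dabcaccdcaccaaccbdb')
  19 → (20, 'db')
  20 → (10, 'dcaccaaccbdb')
  21 → (2, 'ddabcaccdcaccaaccbdb')

[15, 0, 4, 12, 16, 7, 1, 21, 5, 19, 14, 11, 6, 18, 13, 17, 8, 9, 3, 20, 10, 2]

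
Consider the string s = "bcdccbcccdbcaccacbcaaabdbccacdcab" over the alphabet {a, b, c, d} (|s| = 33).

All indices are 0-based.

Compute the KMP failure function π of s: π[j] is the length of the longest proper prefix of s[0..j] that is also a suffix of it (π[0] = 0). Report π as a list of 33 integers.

[0, 0, 0, 0, 0, 1, 2, 0, 0, 0, 1, 2, 0, 0, 0, 0, 0, 1, 2, 0, 0, 0, 1, 0, 1, 2, 0, 0, 0, 0, 0, 0, 1]

π[0] = 0
j=1 s[j]='c': π[1]=0 (border '')
j=2 s[j]='d': π[2]=0 (border '')
j=3 s[j]='c': π[3]=0 (border '')
j=4 s[j]='c': π[4]=0 (border '')
j=5 s[j]='b': π[5]=1 (border 'b')
j=6 s[j]='c': π[6]=2 (border 'bc')
j=7 s[j]='c': k: 2→0; π[7]=0 (border '')
j=8 s[j]='c': π[8]=0 (border '')
j=9 s[j]='d': π[9]=0 (border '')
j=10 s[j]='b': π[10]=1 (border 'b')
j=11 s[j]='c': π[11]=2 (border 'bc')
j=12 s[j]='a': k: 2→0; π[12]=0 (border '')
j=13 s[j]='c': π[13]=0 (border '')
j=14 s[j]='c': π[14]=0 (border '')
j=15 s[j]='a': π[15]=0 (border '')
j=16 s[j]='c': π[16]=0 (border '')
j=17 s[j]='b': π[17]=1 (border 'b')
j=18 s[j]='c': π[18]=2 (border 'bc')
j=19 s[j]='a': k: 2→0; π[19]=0 (border '')
j=20 s[j]='a': π[20]=0 (border '')
j=21 s[j]='a': π[21]=0 (border '')
j=22 s[j]='b': π[22]=1 (border 'b')
j=23 s[j]='d': k: 1→0; π[23]=0 (border '')
j=24 s[j]='b': π[24]=1 (border 'b')
j=25 s[j]='c': π[25]=2 (border 'bc')
j=26 s[j]='c': k: 2→0; π[26]=0 (border '')
j=27 s[j]='a': π[27]=0 (border '')
j=28 s[j]='c': π[28]=0 (border '')
j=29 s[j]='d': π[29]=0 (border '')
j=30 s[j]='c': π[30]=0 (border '')
j=31 s[j]='a': π[31]=0 (border '')
j=32 s[j]='b': π[32]=1 (border 'b')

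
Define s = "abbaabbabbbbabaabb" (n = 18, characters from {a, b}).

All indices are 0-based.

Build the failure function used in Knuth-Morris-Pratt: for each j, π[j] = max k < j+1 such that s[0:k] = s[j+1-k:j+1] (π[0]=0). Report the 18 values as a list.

[0, 0, 0, 1, 1, 2, 3, 4, 2, 3, 0, 0, 1, 2, 1, 1, 2, 3]

π[0] = 0
j=1 s[j]='b': π[1]=0 (border '')
j=2 s[j]='b': π[2]=0 (border '')
j=3 s[j]='a': π[3]=1 (border 'a')
j=4 s[j]='a': k: 1→0; π[4]=1 (border 'a')
j=5 s[j]='b': π[5]=2 (border 'ab')
j=6 s[j]='b': π[6]=3 (border 'abb')
j=7 s[j]='a': π[7]=4 (border 'abba')
j=8 s[j]='b': k: 4→1; π[8]=2 (border 'ab')
j=9 s[j]='b': π[9]=3 (border 'abb')
j=10 s[j]='b': k: 3→0; π[10]=0 (border '')
j=11 s[j]='b': π[11]=0 (border '')
j=12 s[j]='a': π[12]=1 (border 'a')
j=13 s[j]='b': π[13]=2 (border 'ab')
j=14 s[j]='a': k: 2→0; π[14]=1 (border 'a')
j=15 s[j]='a': k: 1→0; π[15]=1 (border 'a')
j=16 s[j]='b': π[16]=2 (border 'ab')
j=17 s[j]='b': π[17]=3 (border 'abb')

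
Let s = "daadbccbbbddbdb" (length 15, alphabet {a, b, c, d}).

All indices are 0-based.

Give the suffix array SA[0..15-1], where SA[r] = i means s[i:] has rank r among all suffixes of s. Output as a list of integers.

sorted suffixes:
  #0 SA[0]=1  'aadbccbbbddbdb'
  #1 SA[1]=2  'adbccbbbddbdb'
  #2 SA[2]=14  'b'
  #3 SA[3]=7  'bbbddbdb'
  #4 SA[4]=8  'bbddbdb'
  #5 SA[5]=4  'bccbbbddbdb'
  #6 SA[6]=12  'bdb'
  #7 SA[7]=9  'bddbdb'
  #8 SA[8]=6  'cbbbddbdb'
  #9 SA[9]=5  'ccbbbddbdb'
  #10 SA[10]=0  'daadbccbbbddbdb'
  #11 SA[11]=13  'db'
  #12 SA[12]=3  'dbccbbbddbdb'
  #13 SA[13]=11  'dbdb'
  #14 SA[14]=10  'ddbdb'

[1, 2, 14, 7, 8, 4, 12, 9, 6, 5, 0, 13, 3, 11, 10]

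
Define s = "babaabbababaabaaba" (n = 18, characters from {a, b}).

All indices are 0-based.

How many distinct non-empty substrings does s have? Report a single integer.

119

rank | idx | suffix
   0 |  17 | a
   1 |  14 | aaba
   2 |  11 | aabaaba
   3 |   3 | aabbababaabaaba
   4 |  15 | aba
   5 |  12 | abaaba
   6 |   9 | abaabaaba
   7 |   1 | abaabbababaabaaba
   8 |   7 | ababaabaaba
   9 |   4 | abbababaabaaba
  10 |  16 | ba
  11 |  13 | baaba
  12 |  10 | baabaaba
  13 |   2 | baabbababaabaaba
  14 |   8 | babaabaaba
  15 |   0 | babaabbababaabaaba
  16 |   6 | bababaabaaba
  17 |   5 | bbababaabaaba

SA = [17, 14, 11, 3, 15, 12, 9, 1, 7, 4, 16, 13, 10, 2, 8, 0, 6, 5]
i: (SA[i-1],SA[i]) lcp shared
  1: (17,14) 1 'a'
  2: (14,11) 4 'aaba'
  3: (11,3) 3 'aab'
  4: (3,15) 1 'a'
  5: (15,12) 3 'aba'
  6: (12,9) 6 'abaaba'
  7: (9,1) 5 'abaab'
  8: (1,7) 3 'aba'
  9: (7,4) 2 'ab'
  10: (4,16) 0 ''
  11: (16,13) 2 'ba'
  12: (13,10) 5 'baaba'
  13: (10,2) 4 'baab'
  14: (2,8) 2 'ba'
  15: (8,0) 6 'babaab'
  16: (0,6) 4 'baba'
  17: (6,5) 1 'b'

n(n+1)/2 = 18·19/2 = 171
Σ LCP = 0 + 1 + 4 + 3 + 1 + 3 + 6 + 5 + 3 + 2 + 0 + 2 + 5 + 4 + 2 + 6 + 4 + 1 = 52
distinct = 171 − 52 = 119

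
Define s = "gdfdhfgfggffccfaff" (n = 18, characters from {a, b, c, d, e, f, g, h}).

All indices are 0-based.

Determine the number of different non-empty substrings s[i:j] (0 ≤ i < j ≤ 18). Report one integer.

156

sorted suffixes:
  #0 SA[0]=15  'aff'
  #1 SA[1]=12  'ccfaff'
  #2 SA[2]=13  'cfaff'
  #3 SA[3]=1  'dfdhfgfggffccfaff'
  #4 SA[4]=3  'dhfgfggffccfaff'
  #5 SA[5]=17  'f'
  #6 SA[6]=14  'faff'
  #7 SA[7]=11  'fccfaff'
  #8 SA[8]=2  'fdhfgfggffccfaff'
  #9 SA[9]=16  'ff'
  #10 SA[10]=10  'ffccfaff'
  #11 SA[11]=5  'fgfggffccfaff'
  #12 SA[12]=7  'fggffccfaff'
  #13 SA[13]=0  'gdfdhfgfggffccfaff'
  #14 SA[14]=9  'gffccfaff'
  #15 SA[15]=6  'gfggffccfaff'
  #16 SA[16]=8  'ggffccfaff'
  #17 SA[17]=4  'hfgfggffccfaff'

SA = [15, 12, 13, 1, 3, 17, 14, 11, 2, 16, 10, 5, 7, 0, 9, 6, 8, 4]
[i] adj suffixes → lcp
  [1] 15/12 → 0 ('')
  [2] 12/13 → 1 ('c')
  [3] 13/1 → 0 ('')
  [4] 1/3 → 1 ('d')
  [5] 3/17 → 0 ('')
  [6] 17/14 → 1 ('f')
  [7] 14/11 → 1 ('f')
  [8] 11/2 → 1 ('f')
  [9] 2/16 → 1 ('f')
  [10] 16/10 → 2 ('ff')
  [11] 10/5 → 1 ('f')
  [12] 5/7 → 2 ('fg')
  [13] 7/0 → 0 ('')
  [14] 0/9 → 1 ('g')
  [15] 9/6 → 2 ('gf')
  [16] 6/8 → 1 ('g')
  [17] 8/4 → 0 ('')

n(n+1)/2 = 18·19/2 = 171
Σ LCP = 0 + 0 + 1 + 0 + 1 + 0 + 1 + 1 + 1 + 1 + 2 + 1 + 2 + 0 + 1 + 2 + 1 + 0 = 15
distinct = 171 − 15 = 156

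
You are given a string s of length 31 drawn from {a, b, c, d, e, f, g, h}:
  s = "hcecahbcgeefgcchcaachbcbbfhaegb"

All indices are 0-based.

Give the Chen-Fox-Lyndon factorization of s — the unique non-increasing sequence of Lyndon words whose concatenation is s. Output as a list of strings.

["h", "ce", "c", "ahbcgeefgcchc", "aachbcbbfhaegb"]

emit factor 1: 'h' (i=0, period=1)
emit factor 2: 'ce' (i=1, period=2)
emit factor 3: 'c' (i=3, period=1)
emit factor 4: 'ahbcgeefgcchc' (i=4, period=13)
emit factor 5: 'aachbcbbfhaegb' (i=17, period=14)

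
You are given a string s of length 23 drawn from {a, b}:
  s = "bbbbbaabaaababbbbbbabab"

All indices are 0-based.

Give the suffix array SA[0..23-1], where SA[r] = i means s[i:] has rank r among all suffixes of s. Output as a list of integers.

[8, 5, 9, 21, 6, 19, 10, 12, 22, 7, 4, 20, 18, 11, 3, 17, 2, 16, 1, 15, 0, 14, 13]

sorted suffixes:
  #0 SA[0]=8  'aaababbbbbbabab'
  #1 SA[1]=5  'aabaaababbbbbbabab'
  #2 SA[2]=9  'aababbbbbbabab'
  #3 SA[3]=21  'ab'
  #4 SA[4]=6  'abaaababbbbbbabab'
  #5 SA[5]=19  'abab'
  #6 SA[6]=10  'ababbbbbbabab'
  #7 SA[7]=12  'abbbbbbabab'
  #8 SA[8]=22  'b'
  #9 SA[9]=7  'baaababbbbbbabab'
  #10 SA[10]=4  'baabaaababbbbbbabab'
  #11 SA[11]=20  'bab'
  #12 SA[12]=18  'babab'
  #13 SA[13]=11  'babbbbbbabab'
  #14 SA[14]=3  'bbaabaaababbbbbbabab'
  #15 SA[15]=17  'bbabab'
  #16 SA[16]=2  'bbbaabaaababbbbbbabab'
  #17 SA[17]=16  'bbbabab'
  #18 SA[18]=1  'bbbbaabaaababbbbbbabab'
  #19 SA[19]=15  'bbbbabab'
  #20 SA[20]=0  'bbbbbaabaaababbbbbbabab'
  #21 SA[21]=14  'bbbbbabab'
  #22 SA[22]=13  'bbbbbbabab'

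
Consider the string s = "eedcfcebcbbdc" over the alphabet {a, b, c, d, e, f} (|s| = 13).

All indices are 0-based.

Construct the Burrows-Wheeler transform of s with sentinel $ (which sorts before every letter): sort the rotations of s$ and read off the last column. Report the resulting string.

rank  rotation        last
    0  $eedcfcebcbbdc  c
    1  bbdc$eedcfcebc  c
    2  bcbbdc$eedcfce  e
    3  bdc$eedcfcebcb  b
    4  c$eedcfcebcbbd  d
    5  cbbdc$eedcfceb  b
    6  cebcbbdc$eedcf  f
    7  cfcebcbbdc$eed  d
    8  dc$eedcfcebcbb  b
    9  dcfcebcbbdc$ee  e
   10  ebcbbdc$eedcfc  c
   11  edcfcebcbbdc$e  e
   12  eedcfcebcbbdc$  $
   13  fcebcbbdc$eedc  c

ccebdbfdbece$c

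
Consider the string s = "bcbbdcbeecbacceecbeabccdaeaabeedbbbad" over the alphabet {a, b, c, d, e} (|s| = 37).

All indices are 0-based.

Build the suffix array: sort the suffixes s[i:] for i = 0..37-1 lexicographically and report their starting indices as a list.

[26, 19, 27, 11, 35, 24, 10, 34, 33, 32, 2, 0, 20, 3, 17, 6, 28, 9, 1, 16, 5, 21, 12, 22, 13, 36, 23, 31, 4, 25, 18, 8, 15, 30, 7, 14, 29]

rank | idx | suffix
   0 |  26 | aabeedbbbad
   1 |  19 | abccdaeaabeedbbbad
   2 |  27 | abeedbbbad
   3 |  11 | acceecbeabccdaeaabeedbbbad
   4 |  35 | ad
   5 |  24 | aeaabeedbbbad
   6 |  10 | bacceecbeabccdaeaabeedbbbad
   7 |  34 | bad
   8 |  33 | bbad
   9 |  32 | bbbad
  10 |   2 | bbdcbeecbacceecbeabccdaeaabeedbbbad
  11 |   0 | bcbbdcbeecbacceecbeabccdaeaabeedbbbad
  12 |  20 | bccdaeaabeedbbbad
  13 |   3 | bdcbeecbacceecbeabccdaeaabeedbbbad
  14 |  17 | beabccdaeaabeedbbbad
  15 |   6 | beecbacceecbeabccdaeaabeedbbbad
  16 |  28 | beedbbbad
  17 |   9 | cbacceecbeabccdaeaabeedbbbad
  18 |   1 | cbbdcbeecbacceecbeabccdaeaabeedbbbad
  19 |  16 | cbeabccdaeaabeedbbbad
  20 |   5 | cbeecbacceecbeabccdaeaabeedbbbad
  21 |  21 | ccdaeaabeedbbbad
  22 |  12 | cceecbeabccdaeaabeedbbbad
  23 |  22 | cdaeaabeedbbbad
  24 |  13 | ceecbeabccdaeaabeedbbbad
  25 |  36 | d
  26 |  23 | daeaabeedbbbad
  27 |  31 | dbbbad
  28 |   4 | dcbeecbacceecbeabccdaeaabeedbbbad
  29 |  25 | eaabeedbbbad
  30 |  18 | eabccdaeaabeedbbbad
  31 |   8 | ecbacceecbeabccdaeaabeedbbbad
  32 |  15 | ecbeabccdaeaabeedbbbad
  33 |  30 | edbbbad
  34 |   7 | eecbacceecbeabccdaeaabeedbbbad
  35 |  14 | eecbeabccdaeaabeedbbbad
  36 |  29 | eedbbbad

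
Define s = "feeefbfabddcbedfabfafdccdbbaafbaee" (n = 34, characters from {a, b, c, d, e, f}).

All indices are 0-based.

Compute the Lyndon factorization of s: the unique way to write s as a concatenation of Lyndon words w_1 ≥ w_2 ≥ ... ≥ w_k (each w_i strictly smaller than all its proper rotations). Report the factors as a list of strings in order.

["f", "eeef", "bf", "abddcbedfabfafdccdbb", "aafbaee"]

emit factor 1: 'f' (i=0, period=1)
emit factor 2: 'eeef' (i=1, period=4)
emit factor 3: 'bf' (i=5, period=2)
emit factor 4: 'abddcbedfabfafdccdbb' (i=7, period=20)
emit factor 5: 'aafbaee' (i=27, period=7)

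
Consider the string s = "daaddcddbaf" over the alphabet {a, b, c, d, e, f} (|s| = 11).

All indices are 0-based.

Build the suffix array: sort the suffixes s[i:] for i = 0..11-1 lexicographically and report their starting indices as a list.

[1, 2, 9, 8, 5, 0, 7, 4, 6, 3, 10]

sorted suffixes:
  #0 SA[0]=1  'aaddcddbaf'
  #1 SA[1]=2  'addcddbaf'
  #2 SA[2]=9  'af'
  #3 SA[3]=8  'baf'
  #4 SA[4]=5  'cddbaf'
  #5 SA[5]=0  'daaddcddbaf'
  #6 SA[6]=7  'dbaf'
  #7 SA[7]=4  'dcddbaf'
  #8 SA[8]=6  'ddbaf'
  #9 SA[9]=3  'ddcddbaf'
  #10 SA[10]=10  'f'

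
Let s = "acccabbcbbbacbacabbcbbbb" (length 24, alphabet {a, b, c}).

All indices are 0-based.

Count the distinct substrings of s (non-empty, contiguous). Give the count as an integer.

rank→(start, suffix):
  0 → (4, 'abbcbbbacbacabbcbbbb')
  1 → (16, 'abbcbbbb')
  2 → (14, 'acabbcbbbb')
  3 → (11, 'acbacabbcbbbb')
  4 → (0, 'acccabbcbbbacbacabbcbbbb')
  5 → (23, 'b')
  6 → (13, 'bacabbcbbbb')
  7 → (10, 'bacbacabbcbbbb')
  8 → (22, 'bb')
  9 → (9, 'bbacbacabbcbbbb')
  10 → (21, 'bbb')
  11 → (8, 'bbbacbacabbcbbbb')
  12 → (20, 'bbbb')
  13 → (5, 'bbcbbbacbacabbcbbbb')
  14 → (17, 'bbcbbbb')
  15 → (6, 'bcbbbacbacabbcbbbb')
  16 → (18, 'bcbbbb')
  17 → (3, 'cabbcbbbacbacabbcbbbb')
  18 → (15, 'cabbcbbbb')
  19 → (12, 'cbacabbcbbbb')
  20 → (7, 'cbbbacbacabbcbbbb')
  21 → (19, 'cbbbb')
  22 → (2, 'ccabbcbbbacbacabbcbbbb')
  23 → (1, 'cccabbcbbbacbacabbcbbbb')

SA = [4, 16, 14, 11, 0, 23, 13, 10, 22, 9, 21, 8, 20, 5, 17, 6, 18, 3, 15, 12, 7, 19, 2, 1]
i: (SA[i-1],SA[i]) lcp shared
  1: (4,16) 7 'abbcbbb'
  2: (16,14) 1 'a'
  3: (14,11) 2 'ac'
  4: (11,0) 2 'ac'
  5: (0,23) 0 ''
  6: (23,13) 1 'b'
  7: (13,10) 3 'bac'
  8: (10,22) 1 'b'
  9: (22,9) 2 'bb'
  10: (9,21) 2 'bb'
  11: (21,8) 3 'bbb'
  12: (8,20) 3 'bbb'
  13: (20,5) 2 'bb'
  14: (5,17) 6 'bbcbbb'
  15: (17,6) 1 'b'
  16: (6,18) 5 'bcbbb'
  17: (18,3) 0 ''
  18: (3,15) 8 'cabbcbbb'
  19: (15,12) 1 'c'
  20: (12,7) 2 'cb'
  21: (7,19) 4 'cbbb'
  22: (19,2) 1 'c'
  23: (2,1) 2 'cc'

n(n+1)/2 = 24·25/2 = 300
Σ LCP = 0 + 7 + 1 + 2 + 2 + 0 + 1 + 3 + 1 + 2 + 2 + 3 + 3 + 2 + 6 + 1 + 5 + 0 + 8 + 1 + 2 + 4 + 1 + 2 = 59
distinct = 300 − 59 = 241

241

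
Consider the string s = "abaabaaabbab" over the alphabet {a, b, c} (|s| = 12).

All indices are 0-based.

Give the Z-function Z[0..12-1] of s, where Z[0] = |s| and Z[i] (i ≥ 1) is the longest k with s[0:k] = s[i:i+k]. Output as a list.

[12, 0, 1, 4, 0, 1, 1, 2, 0, 0, 2, 0]

Z[0]=12
i=1: outside box; Z[1]=0
i=2: outside box; Z[2]=1 scan→box=[2,3)
i=3: outside box; Z[3]=4 scan→box=[3,7)
i=4: min(r-i=3, Z[1]=0)=0; Z[4]=0
i=5: min(r-i=2, Z[2]=1)=1; Z[5]=1
i=6: min(r-i=1, Z[3]=4)=1; Z[6]=1
i=7: outside box; Z[7]=2 scan→box=[7,9)
i=8: min(r-i=1, Z[1]=0)=0; Z[8]=0
i=9: outside box; Z[9]=0
i=10: outside box; Z[10]=2 scan→box=[10,12)
i=11: min(r-i=1, Z[1]=0)=0; Z[11]=0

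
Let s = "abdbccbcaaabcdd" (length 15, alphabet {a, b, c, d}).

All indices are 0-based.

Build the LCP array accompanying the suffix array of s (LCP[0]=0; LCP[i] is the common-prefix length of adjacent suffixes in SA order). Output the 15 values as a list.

sorted suffixes:
  #0 SA[0]=8  'aaabcdd'
  #1 SA[1]=9  'aabcdd'
  #2 SA[2]=10  'abcdd'
  #3 SA[3]=0  'abdbccbcaaabcdd'
  #4 SA[4]=6  'bcaaabcdd'
  #5 SA[5]=3  'bccbcaaabcdd'
  #6 SA[6]=11  'bcdd'
  #7 SA[7]=1  'bdbccbcaaabcdd'
  #8 SA[8]=7  'caaabcdd'
  #9 SA[9]=5  'cbcaaabcdd'
  #10 SA[10]=4  'ccbcaaabcdd'
  #11 SA[11]=12  'cdd'
  #12 SA[12]=14  'd'
  #13 SA[13]=2  'dbccbcaaabcdd'
  #14 SA[14]=13  'dd'

SA = [8, 9, 10, 0, 6, 3, 11, 1, 7, 5, 4, 12, 14, 2, 13]
rank  pair      lcp
   1  s[8:],s[9:]  2  'aa'
   2  s[9:],s[10:]  1  'a'
   3  s[10:],s[0:]  2  'ab'
   4  s[0:],s[6:]  0  ''
   5  s[6:],s[3:]  2  'bc'
   6  s[3:],s[11:]  2  'bc'
   7  s[11:],s[1:]  1  'b'
   8  s[1:],s[7:]  0  ''
   9  s[7:],s[5:]  1  'c'
  10  s[5:],s[4:]  1  'c'
  11  s[4:],s[12:]  1  'c'
  12  s[12:],s[14:]  0  ''
  13  s[14:],s[2:]  1  'd'
  14  s[2:],s[13:]  1  'd'

[0, 2, 1, 2, 0, 2, 2, 1, 0, 1, 1, 1, 0, 1, 1]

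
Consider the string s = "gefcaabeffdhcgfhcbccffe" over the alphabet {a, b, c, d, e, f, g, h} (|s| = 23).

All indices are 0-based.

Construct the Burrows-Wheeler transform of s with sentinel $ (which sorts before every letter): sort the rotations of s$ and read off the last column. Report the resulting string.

ecacafhbchffgbeffecg$cfd

rank  rotation                  last
    0  $gefcaabeffdhcgfhcbccffe  e
    1  aabeffdhcgfhcbccffe$gefc  c
    2  abeffdhcgfhcbccffe$gefca  a
    3  bccffe$gefcaabeffdhcgfhc  c
    4  beffdhcgfhcbccffe$gefcaa  a
    5  caabeffdhcgfhcbccffe$gef  f
    6  cbccffe$gefcaabeffdhcgfh  h
    7  ccffe$gefcaabeffdhcgfhcb  b
    8  cffe$gefcaabeffdhcgfhcbc  c
    9  cgfhcbccffe$gefcaabeffdh  h
   10  dhcgfhcbccffe$gefcaabeff  f
   11  e$gefcaabeffdhcgfhcbccff  f
   12  efcaabeffdhcgfhcbccffe$g  g
   13  effdhcgfhcbccffe$gefcaab  b
   14  fcaabeffdhcgfhcbccffe$ge  e
   15  fdhcgfhcbccffe$gefcaabef  f
   16  fe$gefcaabeffdhcgfhcbccf  f
   17  ffdhcgfhcbccffe$gefcaabe  e
   18  ffe$gefcaabeffdhcgfhcbcc  c
   19  fhcbccffe$gefcaabeffdhcg  g
   20  gefcaabeffdhcgfhcbccffe$  $
   21  gfhcbccffe$gefcaabeffdhc  c
   22  hcbccffe$gefcaabeffdhcgf  f
   23  hcgfhcbccffe$gefcaabeffd  d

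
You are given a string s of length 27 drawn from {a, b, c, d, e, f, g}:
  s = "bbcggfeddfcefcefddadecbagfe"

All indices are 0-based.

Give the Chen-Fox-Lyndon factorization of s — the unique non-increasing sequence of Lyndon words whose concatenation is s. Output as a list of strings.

["bbcggfeddfcefcefdd", "adecbagfe"]

emit factor 1: 'bbcggfeddfcefcefdd' (i=0, period=18)
emit factor 2: 'adecbagfe' (i=18, period=9)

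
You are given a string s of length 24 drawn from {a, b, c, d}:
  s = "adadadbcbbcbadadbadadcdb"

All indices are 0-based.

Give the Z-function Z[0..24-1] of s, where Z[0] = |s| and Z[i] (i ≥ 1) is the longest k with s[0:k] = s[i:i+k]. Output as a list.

[24, 0, 4, 0, 2, 0, 0, 0, 0, 0, 0, 0, 4, 0, 2, 0, 0, 4, 0, 2, 0, 0, 0, 0]

Z[0]=24
i=1: fresh scan; Z[1]=0
i=2: fresh scan; Z[2]=4 grow→box=[2,6)
i=3: min(r-i=3, Z[1]=0)=0; Z[3]=0
i=4: min(r-i=2, Z[2]=4)=2; Z[4]=2
i=5: min(r-i=1, Z[3]=0)=0; Z[5]=0
i=6: fresh scan; Z[6]=0
i=7: fresh scan; Z[7]=0
i=8: fresh scan; Z[8]=0
i=9: fresh scan; Z[9]=0
i=10: fresh scan; Z[10]=0
i=11: fresh scan; Z[11]=0
i=12: fresh scan; Z[12]=4 grow→box=[12,16)
i=13: min(r-i=3, Z[1]=0)=0; Z[13]=0
i=14: min(r-i=2, Z[2]=4)=2; Z[14]=2
i=15: min(r-i=1, Z[3]=0)=0; Z[15]=0
i=16: fresh scan; Z[16]=0
i=17: fresh scan; Z[17]=4 grow→box=[17,21)
i=18: min(r-i=3, Z[1]=0)=0; Z[18]=0
i=19: min(r-i=2, Z[2]=4)=2; Z[19]=2
i=20: min(r-i=1, Z[3]=0)=0; Z[20]=0
i=21: fresh scan; Z[21]=0
i=22: fresh scan; Z[22]=0
i=23: fresh scan; Z[23]=0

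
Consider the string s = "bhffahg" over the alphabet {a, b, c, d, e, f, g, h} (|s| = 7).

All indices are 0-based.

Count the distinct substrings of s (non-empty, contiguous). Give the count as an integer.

26

rank→(start, suffix):
  0 → (4, 'ahg')
  1 → (0, 'bhffahg')
  2 → (3, 'fahg')
  3 → (2, 'ffahg')
  4 → (6, 'g')
  5 → (1, 'hffahg')
  6 → (5, 'hg')

SA = [4, 0, 3, 2, 6, 1, 5]
i: (SA[i-1],SA[i]) lcp shared
  1: (4,0) 0 ''
  2: (0,3) 0 ''
  3: (3,2) 1 'f'
  4: (2,6) 0 ''
  5: (6,1) 0 ''
  6: (1,5) 1 'h'

n(n+1)/2 = 7·8/2 = 28
Σ LCP = 0 + 0 + 0 + 1 + 0 + 0 + 1 = 2
distinct = 28 − 2 = 26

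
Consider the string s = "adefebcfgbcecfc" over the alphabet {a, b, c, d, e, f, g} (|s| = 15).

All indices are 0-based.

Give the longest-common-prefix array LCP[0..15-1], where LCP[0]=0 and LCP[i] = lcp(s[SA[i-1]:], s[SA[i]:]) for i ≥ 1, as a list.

rank→(start, suffix):
  0 → (0, 'adefebcfgbcecfc')
  1 → (9, 'bcecfc')
  2 → (5, 'bcfgbcecfc')
  3 → (14, 'c')
  4 → (10, 'cecfc')
  5 → (12, 'cfc')
  6 → (6, 'cfgbcecfc')
  7 → (1, 'defebcfgbcecfc')
  8 → (4, 'ebcfgbcecfc')
  9 → (11, 'ecfc')
  10 → (2, 'efebcfgbcecfc')
  11 → (13, 'fc')
  12 → (3, 'febcfgbcecfc')
  13 → (7, 'fgbcecfc')
  14 → (8, 'gbcecfc')

SA = [0, 9, 5, 14, 10, 12, 6, 1, 4, 11, 2, 13, 3, 7, 8]
i: (SA[i-1],SA[i]) lcp shared
  1: (0,9) 0 ''
  2: (9,5) 2 'bc'
  3: (5,14) 0 ''
  4: (14,10) 1 'c'
  5: (10,12) 1 'c'
  6: (12,6) 2 'cf'
  7: (6,1) 0 ''
  8: (1,4) 0 ''
  9: (4,11) 1 'e'
  10: (11,2) 1 'e'
  11: (2,13) 0 ''
  12: (13,3) 1 'f'
  13: (3,7) 1 'f'
  14: (7,8) 0 ''

[0, 0, 2, 0, 1, 1, 2, 0, 0, 1, 1, 0, 1, 1, 0]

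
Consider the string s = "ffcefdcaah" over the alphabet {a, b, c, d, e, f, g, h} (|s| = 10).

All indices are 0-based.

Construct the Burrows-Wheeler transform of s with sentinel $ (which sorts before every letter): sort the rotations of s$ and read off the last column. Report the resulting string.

hcadffcfe$a

rank  rotation     last
    0  $ffcefdcaah  h
    1  aah$ffcefdc  c
    2  ah$ffcefdca  a
    3  caah$ffcefd  d
    4  cefdcaah$ff  f
    5  dcaah$ffcef  f
    6  efdcaah$ffc  c
    7  fcefdcaah$f  f
    8  fdcaah$ffce  e
    9  ffcefdcaah$  $
   10  h$ffcefdcaa  a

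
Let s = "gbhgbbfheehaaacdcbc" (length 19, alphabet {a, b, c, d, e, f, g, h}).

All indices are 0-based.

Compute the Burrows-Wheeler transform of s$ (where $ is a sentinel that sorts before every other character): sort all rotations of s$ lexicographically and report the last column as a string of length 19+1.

chaagcbgbdachebh$efb

rank  rotation              last
    0  $gbhgbbfheehaaacdcbc  c
    1  aaacdcbc$gbhgbbfheeh  h
    2  aacdcbc$gbhgbbfheeha  a
    3  acdcbc$gbhgbbfheehaa  a
    4  bbfheehaaacdcbc$gbhg  g
    5  bc$gbhgbbfheehaaacdc  c
    6  bfheehaaacdcbc$gbhgb  b
    7  bhgbbfheehaaacdcbc$g  g
    8  c$gbhgbbfheehaaacdcb  b
    9  cbc$gbhgbbfheehaaacd  d
   10  cdcbc$gbhgbbfheehaaa  a
   11  dcbc$gbhgbbfheehaaac  c
   12  eehaaacdcbc$gbhgbbfh  h
   13  ehaaacdcbc$gbhgbbfhe  e
   14  fheehaaacdcbc$gbhgbb  b
   15  gbbfheehaaacdcbc$gbh  h
   16  gbhgbbfheehaaacdcbc$  $
   17  haaacdcbc$gbhgbbfhee  e
   18  heehaaacdcbc$gbhgbbf  f
   19  hgbbfheehaaacdcbc$gb  b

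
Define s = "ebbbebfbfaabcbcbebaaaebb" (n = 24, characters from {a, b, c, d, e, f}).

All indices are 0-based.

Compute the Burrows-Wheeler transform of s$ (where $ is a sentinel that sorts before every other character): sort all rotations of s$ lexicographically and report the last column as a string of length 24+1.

bbfaaabeeebaccbfebbba$bbb

rank  rotation                   last
    0  $ebbbebfbfaabcbcbebaaaebb  b
    1  aaaebb$ebbbebfbfaabcbcbeb  b
    2  aabcbcbebaaaebb$ebbbebfbf  f
    3  aaebb$ebbbebfbfaabcbcbeba  a
    4  abcbcbebaaaebb$ebbbebfbfa  a
    5  aebb$ebbbebfbfaabcbcbebaa  a
    6  b$ebbbebfbfaabcbcbebaaaeb  b
    7  baaaebb$ebbbebfbfaabcbcbe  e
    8  bb$ebbbebfbfaabcbcbebaaae  e
    9  bbbebfbfaabcbcbebaaaebb$e  e
   10  bbebfbfaabcbcbebaaaebb$eb  b
   11  bcbcbebaaaebb$ebbbebfbfaa  a
   12  bcbebaaaebb$ebbbebfbfaabc  c
   13  bebaaaebb$ebbbebfbfaabcbc  c
   14  bebfbfaabcbcbebaaaebb$ebb  b
   15  bfaabcbcbebaaaebb$ebbbebf  f
   16  bfbfaabcbcbebaaaebb$ebbbe  e
   17  cbcbebaaaebb$ebbbebfbfaab  b
   18  cbebaaaebb$ebbbebfbfaabcb  b
   19  ebaaaebb$ebbbebfbfaabcbcb  b
   20  ebb$ebbbebfbfaabcbcbebaaa  a
   21  ebbbebfbfaabcbcbebaaaebb$  $
   22  ebfbfaabcbcbebaaaebb$ebbb  b
   23  faabcbcbebaaaebb$ebbbebfb  b
   24  fbfaabcbcbebaaaebb$ebbbeb  b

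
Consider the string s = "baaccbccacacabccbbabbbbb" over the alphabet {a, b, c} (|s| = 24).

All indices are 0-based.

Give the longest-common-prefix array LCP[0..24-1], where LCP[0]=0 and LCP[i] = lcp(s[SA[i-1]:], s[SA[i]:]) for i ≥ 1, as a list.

[0, 1, 2, 1, 3, 2, 0, 1, 2, 1, 2, 2, 3, 4, 1, 3, 0, 2, 4, 1, 2, 1, 2, 3]

rank | idx | suffix
   0 |   1 | aaccbccacacabccbbabbbbb
   1 |  18 | abbbbb
   2 |  12 | abccbbabbbbb
   3 |  10 | acabccbbabbbbb
   4 |   8 | acacabccbbabbbbb
   5 |   2 | accbccacacabccbbabbbbb
   6 |  23 | b
   7 |   0 | baaccbccacacabccbbabbbbb
   8 |  17 | babbbbb
   9 |  22 | bb
  10 |  16 | bbabbbbb
  11 |  21 | bbb
  12 |  20 | bbbb
  13 |  19 | bbbbb
  14 |   5 | bccacacabccbbabbbbb
  15 |  13 | bccbbabbbbb
  16 |  11 | cabccbbabbbbb
  17 |   9 | cacabccbbabbbbb
  18 |   7 | cacacabccbbabbbbb
  19 |  15 | cbbabbbbb
  20 |   4 | cbccacacabccbbabbbbb
  21 |   6 | ccacacabccbbabbbbb
  22 |  14 | ccbbabbbbb
  23 |   3 | ccbccacacabccbbabbbbb

SA = [1, 18, 12, 10, 8, 2, 23, 0, 17, 22, 16, 21, 20, 19, 5, 13, 11, 9, 7, 15, 4, 6, 14, 3]
i: (SA[i-1],SA[i]) lcp shared
  1: (1,18) 1 'a'
  2: (18,12) 2 'ab'
  3: (12,10) 1 'a'
  4: (10,8) 3 'aca'
  5: (8,2) 2 'ac'
  6: (2,23) 0 ''
  7: (23,0) 1 'b'
  8: (0,17) 2 'ba'
  9: (17,22) 1 'b'
  10: (22,16) 2 'bb'
  11: (16,21) 2 'bb'
  12: (21,20) 3 'bbb'
  13: (20,19) 4 'bbbb'
  14: (19,5) 1 'b'
  15: (5,13) 3 'bcc'
  16: (13,11) 0 ''
  17: (11,9) 2 'ca'
  18: (9,7) 4 'caca'
  19: (7,15) 1 'c'
  20: (15,4) 2 'cb'
  21: (4,6) 1 'c'
  22: (6,14) 2 'cc'
  23: (14,3) 3 'ccb'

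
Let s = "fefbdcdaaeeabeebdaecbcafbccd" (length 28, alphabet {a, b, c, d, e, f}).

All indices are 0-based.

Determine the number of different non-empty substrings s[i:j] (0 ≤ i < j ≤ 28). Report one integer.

sorted suffixes:
  #0 SA[0]=7  'aaeeabeebdaecbcafbccd'
  #1 SA[1]=11  'abeebdaecbcafbccd'
  #2 SA[2]=17  'aecbcafbccd'
  #3 SA[3]=8  'aeeabeebdaecbcafbccd'
  #4 SA[4]=22  'afbccd'
  #5 SA[5]=20  'bcafbccd'
  #6 SA[6]=24  'bccd'
  #7 SA[7]=15  'bdaecbcafbccd'
  #8 SA[8]=3  'bdcdaaeeabeebdaecbcafbccd'
  #9 SA[9]=12  'beebdaecbcafbccd'
  #10 SA[10]=21  'cafbccd'
  #11 SA[11]=19  'cbcafbccd'
  #12 SA[12]=25  'ccd'
  #13 SA[13]=26  'cd'
  #14 SA[14]=5  'cdaaeeabeebdaecbcafbccd'
  #15 SA[15]=27  'd'
  #16 SA[16]=6  'daaeeabeebdaecbcafbccd'
  #17 SA[17]=16  'daecbcafbccd'
  #18 SA[18]=4  'dcdaaeeabeebdaecbcafbccd'
  #19 SA[19]=10  'eabeebdaecbcafbccd'
  #20 SA[20]=14  'ebdaecbcafbccd'
  #21 SA[21]=18  'ecbcafbccd'
  #22 SA[22]=9  'eeabeebdaecbcafbccd'
  #23 SA[23]=13  'eebdaecbcafbccd'
  #24 SA[24]=1  'efbdcdaaeeabeebdaecbcafbccd'
  #25 SA[25]=23  'fbccd'
  #26 SA[26]=2  'fbdcdaaeeabeebdaecbcafbccd'
  #27 SA[27]=0  'fefbdcdaaeeabeebdaecbcafbccd'

SA = [7, 11, 17, 8, 22, 20, 24, 15, 3, 12, 21, 19, 25, 26, 5, 27, 6, 16, 4, 10, 14, 18, 9, 13, 1, 23, 2, 0]
[i] adj suffixes → lcp
  [1] 7/11 → 1 ('a')
  [2] 11/17 → 1 ('a')
  [3] 17/8 → 2 ('ae')
  [4] 8/22 → 1 ('a')
  [5] 22/20 → 0 ('')
  [6] 20/24 → 2 ('bc')
  [7] 24/15 → 1 ('b')
  [8] 15/3 → 2 ('bd')
  [9] 3/12 → 1 ('b')
  [10] 12/21 → 0 ('')
  [11] 21/19 → 1 ('c')
  [12] 19/25 → 1 ('c')
  [13] 25/26 → 1 ('c')
  [14] 26/5 → 2 ('cd')
  [15] 5/27 → 0 ('')
  [16] 27/6 → 1 ('d')
  [17] 6/16 → 2 ('da')
  [18] 16/4 → 1 ('d')
  [19] 4/10 → 0 ('')
  [20] 10/14 → 1 ('e')
  [21] 14/18 → 1 ('e')
  [22] 18/9 → 1 ('e')
  [23] 9/13 → 2 ('ee')
  [24] 13/1 → 1 ('e')
  [25] 1/23 → 0 ('')
  [26] 23/2 → 2 ('fb')
  [27] 2/0 → 1 ('f')

n(n+1)/2 = 28·29/2 = 406
Σ LCP = 0 + 1 + 1 + 2 + 1 + 0 + 2 + 1 + 2 + 1 + 0 + 1 + 1 + 1 + 2 + 0 + 1 + 2 + 1 + 0 + 1 + 1 + 1 + 2 + 1 + 0 + 2 + 1 = 29
distinct = 406 − 29 = 377

377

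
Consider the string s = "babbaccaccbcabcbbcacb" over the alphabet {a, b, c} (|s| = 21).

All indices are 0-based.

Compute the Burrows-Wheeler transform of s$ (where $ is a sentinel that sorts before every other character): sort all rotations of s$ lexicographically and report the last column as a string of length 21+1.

rank  rotation                last
    0  $babbaccaccbcabcbbcacb  b
    1  abbaccaccbcabcbbcacb$b  b
    2  abcbbcacb$babbaccaccbc  c
    3  acb$babbaccaccbcabcbbc  c
    4  accaccbcabcbbcacb$babb  b
    5  accbcabcbbcacb$babbacc  c
    6  b$babbaccaccbcabcbbcac  c
    7  babbaccaccbcabcbbcacb$  $
    8  baccaccbcabcbbcacb$bab  b
    9  bbaccaccbcabcbbcacb$ba  a
   10  bbcacb$babbaccaccbcabc  c
   11  bcabcbbcacb$babbaccacc  c
   12  bcacb$babbaccaccbcabcb  b
   13  bcbbcacb$babbaccaccbca  a
   14  cabcbbcacb$babbaccaccb  b
   15  cacb$babbaccaccbcabcbb  b
   16  caccbcabcbbcacb$babbac  c
   17  cb$babbaccaccbcabcbbca  a
   18  cbbcacb$babbaccaccbcab  b
   19  cbcabcbbcacb$babbaccac  c
   20  ccaccbcabcbbcacb$babba  a
   21  ccbcabcbbcacb$babbacca  a

bbccbcc$baccbabbcabcaa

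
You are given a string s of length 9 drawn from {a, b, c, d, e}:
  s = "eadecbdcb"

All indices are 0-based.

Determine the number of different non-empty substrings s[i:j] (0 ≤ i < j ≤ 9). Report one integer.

sorted suffixes:
  #0 SA[0]=1  'adecbdcb'
  #1 SA[1]=8  'b'
  #2 SA[2]=5  'bdcb'
  #3 SA[3]=7  'cb'
  #4 SA[4]=4  'cbdcb'
  #5 SA[5]=6  'dcb'
  #6 SA[6]=2  'decbdcb'
  #7 SA[7]=0  'eadecbdcb'
  #8 SA[8]=3  'ecbdcb'

SA = [1, 8, 5, 7, 4, 6, 2, 0, 3]
[i] adj suffixes → lcp
  [1] 1/8 → 0 ('')
  [2] 8/5 → 1 ('b')
  [3] 5/7 → 0 ('')
  [4] 7/4 → 2 ('cb')
  [5] 4/6 → 0 ('')
  [6] 6/2 → 1 ('d')
  [7] 2/0 → 0 ('')
  [8] 0/3 → 1 ('e')

n(n+1)/2 = 9·10/2 = 45
Σ LCP = 0 + 0 + 1 + 0 + 2 + 0 + 1 + 0 + 1 = 5
distinct = 45 − 5 = 40

40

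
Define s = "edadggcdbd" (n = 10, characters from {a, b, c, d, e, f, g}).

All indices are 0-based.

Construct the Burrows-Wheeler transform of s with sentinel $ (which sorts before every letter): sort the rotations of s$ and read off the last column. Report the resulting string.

dddgbeca$gd

rank  rotation     last
    0  $edadggcdbd  d
    1  adggcdbd$ed  d
    2  bd$edadggcd  d
    3  cdbd$edadgg  g
    4  d$edadggcdb  b
    5  dadggcdbd$e  e
    6  dbd$edadggc  c
    7  dggcdbd$eda  a
    8  edadggcdbd$  $
    9  gcdbd$edadg  g
   10  ggcdbd$edad  d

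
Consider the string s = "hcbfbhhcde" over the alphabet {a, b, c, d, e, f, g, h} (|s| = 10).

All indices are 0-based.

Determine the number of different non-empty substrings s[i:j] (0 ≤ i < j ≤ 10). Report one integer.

sorted suffixes:
  #0 SA[0]=2  'bfbhhcde'
  #1 SA[1]=4  'bhhcde'
  #2 SA[2]=1  'cbfbhhcde'
  #3 SA[3]=7  'cde'
  #4 SA[4]=8  'de'
  #5 SA[5]=9  'e'
  #6 SA[6]=3  'fbhhcde'
  #7 SA[7]=0  'hcbfbhhcde'
  #8 SA[8]=6  'hcde'
  #9 SA[9]=5  'hhcde'

SA = [2, 4, 1, 7, 8, 9, 3, 0, 6, 5]
[i] adj suffixes → lcp
  [1] 2/4 → 1 ('b')
  [2] 4/1 → 0 ('')
  [3] 1/7 → 1 ('c')
  [4] 7/8 → 0 ('')
  [5] 8/9 → 0 ('')
  [6] 9/3 → 0 ('')
  [7] 3/0 → 0 ('')
  [8] 0/6 → 2 ('hc')
  [9] 6/5 → 1 ('h')

n(n+1)/2 = 10·11/2 = 55
Σ LCP = 0 + 1 + 0 + 1 + 0 + 0 + 0 + 0 + 2 + 1 = 5
distinct = 55 − 5 = 50

50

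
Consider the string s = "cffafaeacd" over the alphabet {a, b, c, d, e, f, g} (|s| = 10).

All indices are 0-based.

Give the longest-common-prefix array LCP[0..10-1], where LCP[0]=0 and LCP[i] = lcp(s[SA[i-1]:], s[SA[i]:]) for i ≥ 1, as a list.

[0, 1, 1, 0, 1, 0, 0, 0, 2, 1]

rank | idx | suffix
   0 |   7 | acd
   1 |   5 | aeacd
   2 |   3 | afaeacd
   3 |   8 | cd
   4 |   0 | cffafaeacd
   5 |   9 | d
   6 |   6 | eacd
   7 |   4 | faeacd
   8 |   2 | fafaeacd
   9 |   1 | ffafaeacd

SA = [7, 5, 3, 8, 0, 9, 6, 4, 2, 1]
i: (SA[i-1],SA[i]) lcp shared
  1: (7,5) 1 'a'
  2: (5,3) 1 'a'
  3: (3,8) 0 ''
  4: (8,0) 1 'c'
  5: (0,9) 0 ''
  6: (9,6) 0 ''
  7: (6,4) 0 ''
  8: (4,2) 2 'fa'
  9: (2,1) 1 'f'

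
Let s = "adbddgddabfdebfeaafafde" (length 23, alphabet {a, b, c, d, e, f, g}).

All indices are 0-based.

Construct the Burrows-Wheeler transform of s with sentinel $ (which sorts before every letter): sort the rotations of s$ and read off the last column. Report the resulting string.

eed$afdaedagbffddfdaabbd

rank  rotation                  last
    0  $adbddgddabfdebfeaafafde  e
    1  aafafde$adbddgddabfdebfe  e
    2  abfdebfeaafafde$adbddgdd  d
    3  adbddgddabfdebfeaafafde$  $
    4  afafde$adbddgddabfdebfea  a
    5  afde$adbddgddabfdebfeaaf  f
    6  bddgddabfdebfeaafafde$ad  d
    7  bfdebfeaafafde$adbddgdda  a
    8  bfeaafafde$adbddgddabfde  e
    9  dabfdebfeaafafde$adbddgd  d
   10  dbddgddabfdebfeaafafde$a  a
   11  ddabfdebfeaafafde$adbddg  g
   12  ddgddabfdebfeaafafde$adb  b
   13  de$adbddgddabfdebfeaafaf  f
   14  debfeaafafde$adbddgddabf  f
   15  dgddabfdebfeaafafde$adbd  d
   16  e$adbddgddabfdebfeaafafd  d
   17  eaafafde$adbddgddabfdebf  f
   18  ebfeaafafde$adbddgddabfd  d
   19  fafde$adbddgddabfdebfeaa  a
   20  fde$adbddgddabfdebfeaafa  a
   21  fdebfeaafafde$adbddgddab  b
   22  feaafafde$adbddgddabfdeb  b
   23  gddabfdebfeaafafde$adbdd  d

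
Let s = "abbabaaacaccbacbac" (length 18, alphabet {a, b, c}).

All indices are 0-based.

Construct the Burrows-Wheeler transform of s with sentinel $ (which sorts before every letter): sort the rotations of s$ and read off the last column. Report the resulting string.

rank  rotation             last
    0  $abbabaaacaccbacbac  c
    1  aaacaccbacbac$abbab  b
    2  aacaccbacbac$abbaba  a
    3  abaaacaccbacbac$abb  b
    4  abbabaaacaccbacbac$  $
    5  ac$abbabaaacaccbacb  b
    6  acaccbacbac$abbabaa  a
    7  acbac$abbabaaacaccb  b
    8  accbacbac$abbabaaac  c
    9  baaacaccbacbac$abba  a
   10  babaaacaccbacbac$ab  b
   11  bac$abbabaaacaccbac  c
   12  bacbac$abbabaaacacc  c
   13  bbabaaacaccbacbac$a  a
   14  c$abbabaaacaccbacba  a
   15  caccbacbac$abbabaaa  a
   16  cbac$abbabaaacaccba  a
   17  cbacbac$abbabaaacac  c
   18  ccbacbac$abbabaaaca  a

cbab$babcabccaaaaca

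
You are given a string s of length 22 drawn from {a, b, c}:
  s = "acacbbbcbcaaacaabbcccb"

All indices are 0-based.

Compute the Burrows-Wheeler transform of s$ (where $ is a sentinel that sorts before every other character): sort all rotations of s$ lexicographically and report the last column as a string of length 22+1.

rank  rotation                 last
    0  $acacbbbcbcaaacaabbcccb  b
    1  aaacaabbcccb$acacbbbcbc  c
    2  aabbcccb$acacbbbcbcaaac  c
    3  aacaabbcccb$acacbbbcbca  a
    4  abbcccb$acacbbbcbcaaaca  a
    5  acaabbcccb$acacbbbcbcaa  a
    6  acacbbbcbcaaacaabbcccb$  $
    7  acbbbcbcaaacaabbcccb$ac  c
    8  b$acacbbbcbcaaacaabbccc  c
    9  bbbcbcaaacaabbcccb$acac  c
   10  bbcbcaaacaabbcccb$acacb  b
   11  bbcccb$acacbbbcbcaaacaa  a
   12  bcaaacaabbcccb$acacbbbc  c
   13  bcbcaaacaabbcccb$acacbb  b
   14  bcccb$acacbbbcbcaaacaab  b
   15  caaacaabbcccb$acacbbbcb  b
   16  caabbcccb$acacbbbcbcaaa  a
   17  cacbbbcbcaaacaabbcccb$a  a
   18  cb$acacbbbcbcaaacaabbcc  c
   19  cbbbcbcaaacaabbcccb$aca  a
   20  cbcaaacaabbcccb$acacbbb  b
   21  ccb$acacbbbcbcaaacaabbc  c
   22  cccb$acacbbbcbcaaacaabb  b

bccaaa$cccbacbbbaacabcb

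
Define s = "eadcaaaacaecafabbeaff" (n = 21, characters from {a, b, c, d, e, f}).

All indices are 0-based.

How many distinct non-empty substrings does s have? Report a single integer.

rank→(start, suffix):
  0 → (4, 'aaaacaecafabbeaff')
  1 → (5, 'aaacaecafabbeaff')
  2 → (6, 'aacaecafabbeaff')
  3 → (14, 'abbeaff')
  4 → (7, 'acaecafabbeaff')
  5 → (1, 'adcaaaacaecafabbeaff')
  6 → (9, 'aecafabbeaff')
  7 → (12, 'afabbeaff')
  8 → (18, 'aff')
  9 → (15, 'bbeaff')
  10 → (16, 'beaff')
  11 → (3, 'caaaacaecafabbeaff')
  12 → (8, 'caecafabbeaff')
  13 → (11, 'cafabbeaff')
  14 → (2, 'dcaaaacaecafabbeaff')
  15 → (0, 'eadcaaaacaecafabbeaff')
  16 → (17, 'eaff')
  17 → (10, 'ecafabbeaff')
  18 → (20, 'f')
  19 → (13, 'fabbeaff')
  20 → (19, 'ff')

SA = [4, 5, 6, 14, 7, 1, 9, 12, 18, 15, 16, 3, 8, 11, 2, 0, 17, 10, 20, 13, 19]
rank  pair      lcp
   1  s[4:],s[5:]  3  'aaa'
   2  s[5:],s[6:]  2  'aa'
   3  s[6:],s[14:]  1  'a'
   4  s[14:],s[7:]  1  'a'
   5  s[7:],s[1:]  1  'a'
   6  s[1:],s[9:]  1  'a'
   7  s[9:],s[12:]  1  'a'
   8  s[12:],s[18:]  2  'af'
   9  s[18:],s[15:]  0  ''
  10  s[15:],s[16:]  1  'b'
  11  s[16:],s[3:]  0  ''
  12  s[3:],s[8:]  2  'ca'
  13  s[8:],s[11:]  2  'ca'
  14  s[11:],s[2:]  0  ''
  15  s[2:],s[0:]  0  ''
  16  s[0:],s[17:]  2  'ea'
  17  s[17:],s[10:]  1  'e'
  18  s[10:],s[20:]  0  ''
  19  s[20:],s[13:]  1  'f'
  20  s[13:],s[19:]  1  'f'

n(n+1)/2 = 21·22/2 = 231
Σ LCP = 0 + 3 + 2 + 1 + 1 + 1 + 1 + 1 + 2 + 0 + 1 + 0 + 2 + 2 + 0 + 0 + 2 + 1 + 0 + 1 + 1 = 22
distinct = 231 − 22 = 209

209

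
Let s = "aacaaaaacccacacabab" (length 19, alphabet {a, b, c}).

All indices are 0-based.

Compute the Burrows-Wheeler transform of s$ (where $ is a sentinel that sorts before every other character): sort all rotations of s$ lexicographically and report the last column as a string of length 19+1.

bcaa$abcaccaaaaaacca

rank  rotation              last
    0  $aacaaaaacccacacabab  b
    1  aaaaacccacacabab$aac  c
    2  aaaacccacacabab$aaca  a
    3  aaacccacacabab$aacaa  a
    4  aacaaaaacccacacabab$  $
    5  aacccacacabab$aacaaa  a
    6  ab$aacaaaaacccacacab  b
    7  abab$aacaaaaacccacac  c
    8  acaaaaacccacacabab$a  a
    9  acabab$aacaaaaacccac  c
   10  acacabab$aacaaaaaccc  c
   11  acccacacabab$aacaaaa  a
   12  b$aacaaaaacccacacaba  a
   13  bab$aacaaaaacccacaca  a
   14  caaaaacccacacabab$aa  a
   15  cabab$aacaaaaacccaca  a
   16  cacabab$aacaaaaaccca  a
   17  cacacabab$aacaaaaacc  c
   18  ccacacabab$aacaaaaac  c
   19  cccacacabab$aacaaaaa  a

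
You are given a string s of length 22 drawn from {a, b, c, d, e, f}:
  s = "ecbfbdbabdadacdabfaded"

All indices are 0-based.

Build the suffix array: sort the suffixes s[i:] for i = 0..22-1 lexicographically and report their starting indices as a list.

rank→(start, suffix):
  0 → (7, 'abdadacdabfaded')
  1 → (15, 'abfaded')
  2 → (12, 'acdabfaded')
  3 → (10, 'adacdabfaded')
  4 → (18, 'aded')
  5 → (6, 'babdadacdabfaded')
  6 → (8, 'bdadacdabfaded')
  7 → (4, 'bdbabdadacdabfaded')
  8 → (16, 'bfaded')
  9 → (2, 'bfbdbabdadacdabfaded')
  10 → (1, 'cbfbdbabdadacdabfaded')
  11 → (13, 'cdabfaded')
  12 → (21, 'd')
  13 → (14, 'dabfaded')
  14 → (11, 'dacdabfaded')
  15 → (9, 'dadacdabfaded')
  16 → (5, 'dbabdadacdabfaded')
  17 → (19, 'ded')
  18 → (0, 'ecbfbdbabdadacdabfaded')
  19 → (20, 'ed')
  20 → (17, 'faded')
  21 → (3, 'fbdbabdadacdabfaded')

[7, 15, 12, 10, 18, 6, 8, 4, 16, 2, 1, 13, 21, 14, 11, 9, 5, 19, 0, 20, 17, 3]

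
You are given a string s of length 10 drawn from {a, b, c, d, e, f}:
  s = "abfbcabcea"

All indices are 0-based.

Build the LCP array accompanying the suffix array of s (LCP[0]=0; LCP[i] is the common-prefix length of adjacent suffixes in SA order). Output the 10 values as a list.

[0, 1, 2, 0, 2, 1, 0, 1, 0, 0]

sorted suffixes:
  #0 SA[0]=9  'a'
  #1 SA[1]=5  'abcea'
  #2 SA[2]=0  'abfbcabcea'
  #3 SA[3]=3  'bcabcea'
  #4 SA[4]=6  'bcea'
  #5 SA[5]=1  'bfbcabcea'
  #6 SA[6]=4  'cabcea'
  #7 SA[7]=7  'cea'
  #8 SA[8]=8  'ea'
  #9 SA[9]=2  'fbcabcea'

SA = [9, 5, 0, 3, 6, 1, 4, 7, 8, 2]
i: (SA[i-1],SA[i]) lcp shared
  1: (9,5) 1 'a'
  2: (5,0) 2 'ab'
  3: (0,3) 0 ''
  4: (3,6) 2 'bc'
  5: (6,1) 1 'b'
  6: (1,4) 0 ''
  7: (4,7) 1 'c'
  8: (7,8) 0 ''
  9: (8,2) 0 ''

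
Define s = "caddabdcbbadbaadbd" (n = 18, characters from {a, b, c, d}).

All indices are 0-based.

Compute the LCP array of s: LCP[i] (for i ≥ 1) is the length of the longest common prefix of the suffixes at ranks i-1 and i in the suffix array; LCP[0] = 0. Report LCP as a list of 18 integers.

sorted suffixes:
  #0 SA[0]=13  'aadbd'
  #1 SA[1]=4  'abdcbbadbaadbd'
  #2 SA[2]=10  'adbaadbd'
  #3 SA[3]=14  'adbd'
  #4 SA[4]=1  'addabdcbbadbaadbd'
  #5 SA[5]=12  'baadbd'
  #6 SA[6]=9  'badbaadbd'
  #7 SA[7]=8  'bbadbaadbd'
  #8 SA[8]=16  'bd'
  #9 SA[9]=5  'bdcbbadbaadbd'
  #10 SA[10]=0  'caddabdcbbadbaadbd'
  #11 SA[11]=7  'cbbadbaadbd'
  #12 SA[12]=17  'd'
  #13 SA[13]=3  'dabdcbbadbaadbd'
  #14 SA[14]=11  'dbaadbd'
  #15 SA[15]=15  'dbd'
  #16 SA[16]=6  'dcbbadbaadbd'
  #17 SA[17]=2  'ddabdcbbadbaadbd'

SA = [13, 4, 10, 14, 1, 12, 9, 8, 16, 5, 0, 7, 17, 3, 11, 15, 6, 2]
rank  pair      lcp
   1  s[13:],s[4:]  1  'a'
   2  s[4:],s[10:]  1  'a'
   3  s[10:],s[14:]  3  'adb'
   4  s[14:],s[1:]  2  'ad'
   5  s[1:],s[12:]  0  ''
   6  s[12:],s[9:]  2  'ba'
   7  s[9:],s[8:]  1  'b'
   8  s[8:],s[16:]  1  'b'
   9  s[16:],s[5:]  2  'bd'
  10  s[5:],s[0:]  0  ''
  11  s[0:],s[7:]  1  'c'
  12  s[7:],s[17:]  0  ''
  13  s[17:],s[3:]  1  'd'
  14  s[3:],s[11:]  1  'd'
  15  s[11:],s[15:]  2  'db'
  16  s[15:],s[6:]  1  'd'
  17  s[6:],s[2:]  1  'd'

[0, 1, 1, 3, 2, 0, 2, 1, 1, 2, 0, 1, 0, 1, 1, 2, 1, 1]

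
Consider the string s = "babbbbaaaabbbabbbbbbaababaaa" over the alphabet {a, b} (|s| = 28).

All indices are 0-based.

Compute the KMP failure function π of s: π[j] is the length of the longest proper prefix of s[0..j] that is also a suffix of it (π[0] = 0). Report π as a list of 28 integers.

π[0] = 0
j=1 s[j]='a': π[1]=0 (border '')
j=2 s[j]='b': π[2]=1 (border 'b')
j=3 s[j]='b': k: 1→0; π[3]=1 (border 'b')
j=4 s[j]='b': k: 1→0; π[4]=1 (border 'b')
j=5 s[j]='b': k: 1→0; π[5]=1 (border 'b')
j=6 s[j]='a': π[6]=2 (border 'ba')
j=7 s[j]='a': k: 2→0; π[7]=0 (border '')
j=8 s[j]='a': π[8]=0 (border '')
j=9 s[j]='a': π[9]=0 (border '')
j=10 s[j]='b': π[10]=1 (border 'b')
j=11 s[j]='b': k: 1→0; π[11]=1 (border 'b')
j=12 s[j]='b': k: 1→0; π[12]=1 (border 'b')
j=13 s[j]='a': π[13]=2 (border 'ba')
j=14 s[j]='b': π[14]=3 (border 'bab')
j=15 s[j]='b': π[15]=4 (border 'babb')
j=16 s[j]='b': π[16]=5 (border 'babbb')
j=17 s[j]='b': π[17]=6 (border 'babbbb')
j=18 s[j]='b': k: 6→1→0; π[18]=1 (border 'b')
j=19 s[j]='b': k: 1→0; π[19]=1 (border 'b')
j=20 s[j]='a': π[20]=2 (border 'ba')
j=21 s[j]='a': k: 2→0; π[21]=0 (border '')
j=22 s[j]='b': π[22]=1 (border 'b')
j=23 s[j]='a': π[23]=2 (border 'ba')
j=24 s[j]='b': π[24]=3 (border 'bab')
j=25 s[j]='a': k: 3→1; π[25]=2 (border 'ba')
j=26 s[j]='a': k: 2→0; π[26]=0 (border '')
j=27 s[j]='a': π[27]=0 (border '')

[0, 0, 1, 1, 1, 1, 2, 0, 0, 0, 1, 1, 1, 2, 3, 4, 5, 6, 1, 1, 2, 0, 1, 2, 3, 2, 0, 0]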